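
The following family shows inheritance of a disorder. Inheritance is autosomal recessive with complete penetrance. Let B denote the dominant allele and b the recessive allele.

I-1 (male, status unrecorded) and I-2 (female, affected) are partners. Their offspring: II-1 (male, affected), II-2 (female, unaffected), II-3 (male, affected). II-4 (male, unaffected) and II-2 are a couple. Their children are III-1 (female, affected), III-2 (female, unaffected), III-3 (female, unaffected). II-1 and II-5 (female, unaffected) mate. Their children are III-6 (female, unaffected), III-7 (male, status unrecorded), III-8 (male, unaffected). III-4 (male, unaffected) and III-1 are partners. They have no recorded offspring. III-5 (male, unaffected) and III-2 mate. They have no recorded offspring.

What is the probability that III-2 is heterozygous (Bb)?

II-4 is unaffected so carries B and passed b to III-1 (bb), so II-4 is Bb.
II-2 is unaffected so carries B and received b from I-2 (bb), so II-2 is Bb.
Their cross gives offspring ratios 1/4 BB : 1/2 Bb : 1/4 bb. Conditioning on III-2 being unaffected, P(Bb) = 1/2 / 3/4 = 2/3.

2/3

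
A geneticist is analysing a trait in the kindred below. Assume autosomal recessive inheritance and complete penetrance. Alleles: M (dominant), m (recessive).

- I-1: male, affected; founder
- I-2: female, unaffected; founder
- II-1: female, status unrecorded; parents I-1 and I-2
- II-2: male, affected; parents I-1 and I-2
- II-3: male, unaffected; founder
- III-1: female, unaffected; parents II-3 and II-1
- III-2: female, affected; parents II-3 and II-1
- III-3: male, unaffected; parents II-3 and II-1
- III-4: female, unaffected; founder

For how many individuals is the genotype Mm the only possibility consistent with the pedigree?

Obligate heterozygotes: I-2 is unaffected so carries M and passed m to II-2 (mm), so I-2 is Mm; II-3 is unaffected so carries M and passed m to III-2 (mm), so II-3 is Mm.
Every other individual is either homozygous by phenotype or has at least one consistent homozygous assignment, so the count is 2.

2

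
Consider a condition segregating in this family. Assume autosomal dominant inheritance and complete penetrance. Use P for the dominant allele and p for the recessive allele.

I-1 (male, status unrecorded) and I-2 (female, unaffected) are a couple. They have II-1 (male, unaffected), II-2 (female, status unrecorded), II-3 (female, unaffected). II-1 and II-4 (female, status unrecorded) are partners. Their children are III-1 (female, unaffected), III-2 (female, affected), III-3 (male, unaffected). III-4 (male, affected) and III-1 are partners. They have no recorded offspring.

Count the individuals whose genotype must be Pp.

2

Obligate heterozygotes: II-4 passed P to III-2 (Pp, whose p came from II-1) and passed p to III-1 (pp), so II-4 is Pp; III-2 is affected so carries P and received p from II-1 (pp), so III-2 is Pp.
Every other individual is either homozygous by phenotype or has at least one consistent homozygous assignment, so the count is 2.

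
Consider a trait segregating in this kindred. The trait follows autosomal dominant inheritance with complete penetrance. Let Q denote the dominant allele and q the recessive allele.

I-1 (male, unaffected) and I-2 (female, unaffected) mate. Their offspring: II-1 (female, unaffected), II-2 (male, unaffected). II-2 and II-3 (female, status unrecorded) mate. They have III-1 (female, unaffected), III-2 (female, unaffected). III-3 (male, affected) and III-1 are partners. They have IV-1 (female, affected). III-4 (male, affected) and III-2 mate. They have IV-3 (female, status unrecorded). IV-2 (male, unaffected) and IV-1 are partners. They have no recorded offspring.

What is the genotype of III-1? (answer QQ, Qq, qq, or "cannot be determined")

III-1 is unaffected, so III-1 is qq.

qq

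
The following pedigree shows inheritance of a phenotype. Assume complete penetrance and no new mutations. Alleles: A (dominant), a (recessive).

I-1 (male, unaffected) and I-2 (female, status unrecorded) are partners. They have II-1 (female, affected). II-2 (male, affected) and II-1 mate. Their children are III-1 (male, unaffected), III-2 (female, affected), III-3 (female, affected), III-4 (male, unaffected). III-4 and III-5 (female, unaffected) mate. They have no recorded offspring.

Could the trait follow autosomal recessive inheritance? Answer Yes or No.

No

Under autosomal recessive, III-1 (unaffected, male) cannot arise from II-2 (affected) × II-1 (affected).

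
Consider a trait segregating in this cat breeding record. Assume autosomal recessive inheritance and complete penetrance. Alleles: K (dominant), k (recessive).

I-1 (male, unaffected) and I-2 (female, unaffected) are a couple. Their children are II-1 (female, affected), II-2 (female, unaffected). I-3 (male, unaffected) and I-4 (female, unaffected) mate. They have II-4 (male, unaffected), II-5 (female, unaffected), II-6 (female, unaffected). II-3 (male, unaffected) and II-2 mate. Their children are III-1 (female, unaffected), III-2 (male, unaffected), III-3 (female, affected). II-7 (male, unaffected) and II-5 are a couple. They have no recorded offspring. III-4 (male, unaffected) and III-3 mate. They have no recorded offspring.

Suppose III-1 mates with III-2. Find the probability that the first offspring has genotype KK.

II-3 is unaffected so carries K and passed k to III-3 (kk), so II-3 is Kk.
II-2 is unaffected so carries K and passed k to III-3 (kk), so II-2 is Kk.
III-1 is an unaffected offspring of II-3 (Kk) × II-2 (Kk), whose cross gives 1/4 KK : 1/2 Kk : 1/4 kk; conditioning on being unaffected, III-1 is KK with probability 1/3, Kk with probability 2/3.
III-2 is an unaffected offspring of II-3 (Kk) × II-2 (Kk), whose cross gives 1/4 KK : 1/2 Kk : 1/4 kk; conditioning on being unaffected, III-2 is KK with probability 1/3, Kk with probability 2/3.
Summing over parental genotype combinations, P(offspring has genotype KK) = 1/9·1 + 2/9·1/2 + 2/9·1/2 + 4/9·1/4 = 4/9.

4/9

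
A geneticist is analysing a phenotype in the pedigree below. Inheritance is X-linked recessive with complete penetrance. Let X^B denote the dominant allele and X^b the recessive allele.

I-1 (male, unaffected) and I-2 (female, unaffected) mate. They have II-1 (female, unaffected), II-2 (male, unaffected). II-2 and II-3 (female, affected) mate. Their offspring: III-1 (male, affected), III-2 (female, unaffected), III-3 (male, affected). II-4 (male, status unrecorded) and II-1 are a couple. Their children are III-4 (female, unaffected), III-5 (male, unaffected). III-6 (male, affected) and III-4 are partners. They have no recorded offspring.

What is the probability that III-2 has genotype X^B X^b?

1

III-2 is unaffected so carries B and received b from II-3 (X^b X^b), so III-2 is X^B X^b, giving P(X^B X^b) = 1.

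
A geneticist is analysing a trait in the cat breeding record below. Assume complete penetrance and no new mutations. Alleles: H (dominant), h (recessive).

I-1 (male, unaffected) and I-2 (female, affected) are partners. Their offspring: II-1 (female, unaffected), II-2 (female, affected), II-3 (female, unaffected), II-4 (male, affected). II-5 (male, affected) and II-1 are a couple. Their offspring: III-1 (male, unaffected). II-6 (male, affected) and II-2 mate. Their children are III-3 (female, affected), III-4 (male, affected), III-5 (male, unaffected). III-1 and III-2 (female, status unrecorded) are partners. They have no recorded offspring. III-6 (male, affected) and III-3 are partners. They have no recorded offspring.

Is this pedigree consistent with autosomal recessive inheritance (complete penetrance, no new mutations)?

Under autosomal recessive, III-5 (unaffected, male) cannot arise from II-6 (affected) × II-2 (affected).

No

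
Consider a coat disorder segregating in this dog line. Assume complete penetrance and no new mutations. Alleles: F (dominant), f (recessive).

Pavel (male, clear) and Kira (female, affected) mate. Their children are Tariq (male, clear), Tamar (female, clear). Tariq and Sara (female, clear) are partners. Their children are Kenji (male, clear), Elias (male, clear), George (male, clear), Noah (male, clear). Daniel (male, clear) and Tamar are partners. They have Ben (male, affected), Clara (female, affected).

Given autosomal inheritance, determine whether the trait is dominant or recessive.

Daniel and Tamar are both clear yet have an affected child Ben. Under dominance, an affected child requires at least one affected parent, so the trait cannot be dominant.

recessive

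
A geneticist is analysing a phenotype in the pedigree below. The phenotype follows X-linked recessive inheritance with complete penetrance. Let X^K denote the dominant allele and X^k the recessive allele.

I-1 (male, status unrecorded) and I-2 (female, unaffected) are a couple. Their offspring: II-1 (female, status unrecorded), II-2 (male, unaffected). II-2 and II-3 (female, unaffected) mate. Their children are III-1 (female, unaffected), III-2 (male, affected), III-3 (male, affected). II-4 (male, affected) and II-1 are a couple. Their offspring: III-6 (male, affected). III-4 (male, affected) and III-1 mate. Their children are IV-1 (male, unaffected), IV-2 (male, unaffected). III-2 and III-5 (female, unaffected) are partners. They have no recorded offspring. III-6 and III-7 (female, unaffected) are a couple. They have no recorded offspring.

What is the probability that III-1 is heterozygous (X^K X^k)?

1/5

II-2 is unaffected, so II-2 is X^K Y.
II-3 is unaffected so carries K and passed k to III-2 (X^k Y), so II-3 is X^K X^k.
Their cross gives offspring ratios 1/2 X^K X^K : 1/2 X^K X^k. Conditioning on III-1 being unaffected, P(X^K X^k) = 1/2 / 1 = 1/2 before taking III-1's own offspring into account.
III-4 is affected, so III-4 is X^k Y.
Now use III-1's offspring. Probability of each recorded status — unaffected son IV-1: 1/2 if III-1 is X^K X^k, 1 if X^K X^K; unaffected son IV-2: 1/2 if III-1 is X^K X^k, 1 if X^K X^K.
Bayes: P(X^K X^k) = 1/2·1/4 / (1/2·1/4 + 1/2·1) = 1/5.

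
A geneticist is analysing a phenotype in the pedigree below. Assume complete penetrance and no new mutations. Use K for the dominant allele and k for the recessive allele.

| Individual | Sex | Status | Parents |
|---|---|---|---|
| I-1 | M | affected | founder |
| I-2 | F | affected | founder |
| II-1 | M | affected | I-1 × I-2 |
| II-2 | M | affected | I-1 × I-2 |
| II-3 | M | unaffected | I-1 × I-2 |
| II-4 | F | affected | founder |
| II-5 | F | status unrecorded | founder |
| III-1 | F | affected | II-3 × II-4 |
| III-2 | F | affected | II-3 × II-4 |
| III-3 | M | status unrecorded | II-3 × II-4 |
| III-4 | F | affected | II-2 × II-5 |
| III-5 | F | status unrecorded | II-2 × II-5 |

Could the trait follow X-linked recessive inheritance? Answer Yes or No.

Under X-linked recessive, II-3 (unaffected, male) cannot arise from I-1 (affected) × I-2 (affected).

No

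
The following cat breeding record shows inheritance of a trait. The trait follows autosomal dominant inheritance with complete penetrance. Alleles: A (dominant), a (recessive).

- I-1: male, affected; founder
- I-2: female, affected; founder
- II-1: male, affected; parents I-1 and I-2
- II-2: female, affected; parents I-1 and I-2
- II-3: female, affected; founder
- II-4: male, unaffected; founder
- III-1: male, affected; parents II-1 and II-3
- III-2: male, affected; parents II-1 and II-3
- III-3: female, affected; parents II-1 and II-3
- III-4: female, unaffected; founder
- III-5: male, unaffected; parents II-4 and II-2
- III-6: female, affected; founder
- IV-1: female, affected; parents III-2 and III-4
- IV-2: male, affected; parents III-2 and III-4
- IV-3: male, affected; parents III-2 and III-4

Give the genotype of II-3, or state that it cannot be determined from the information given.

II-3's phenotype allows AA or Aa, and no parent or child forces a single allele at both positions; consistent genotype assignments exist with II-3 as AA or Aa.

cannot be determined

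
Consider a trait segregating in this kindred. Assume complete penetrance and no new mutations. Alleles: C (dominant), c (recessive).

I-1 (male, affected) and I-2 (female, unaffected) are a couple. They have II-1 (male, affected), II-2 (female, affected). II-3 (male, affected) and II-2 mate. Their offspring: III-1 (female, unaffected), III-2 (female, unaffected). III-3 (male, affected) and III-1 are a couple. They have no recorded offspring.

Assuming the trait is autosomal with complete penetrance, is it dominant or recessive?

II-3 and II-2 are both affected yet have an unaffected child III-1. Under a recessive model two affected parents are homozygous and every child would be affected, so the trait cannot be recessive.

dominant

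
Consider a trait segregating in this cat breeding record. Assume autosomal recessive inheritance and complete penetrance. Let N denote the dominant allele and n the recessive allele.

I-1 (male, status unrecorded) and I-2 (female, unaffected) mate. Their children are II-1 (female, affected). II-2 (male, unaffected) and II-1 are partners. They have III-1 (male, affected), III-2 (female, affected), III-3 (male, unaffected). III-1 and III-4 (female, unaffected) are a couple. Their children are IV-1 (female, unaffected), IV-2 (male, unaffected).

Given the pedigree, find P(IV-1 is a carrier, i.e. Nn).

1

IV-1 is unaffected so carries N and received n from III-1 (nn), so IV-1 is Nn, giving P(Nn) = 1.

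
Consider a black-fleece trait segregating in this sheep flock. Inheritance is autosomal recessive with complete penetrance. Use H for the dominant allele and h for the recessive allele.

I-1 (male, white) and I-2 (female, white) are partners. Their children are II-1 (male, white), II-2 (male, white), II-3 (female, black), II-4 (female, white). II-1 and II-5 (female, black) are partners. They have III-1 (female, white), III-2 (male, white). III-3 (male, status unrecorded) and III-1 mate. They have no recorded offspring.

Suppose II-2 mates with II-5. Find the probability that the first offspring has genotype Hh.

2/3

I-1 is white so carries H and passed h to II-3 (hh), so I-1 is Hh.
I-2 is white so carries H and passed h to II-3 (hh), so I-2 is Hh.
II-2 is a white offspring of I-1 (Hh) × I-2 (Hh), whose cross gives 1/4 HH : 1/2 Hh : 1/4 hh; conditioning on being white, II-2 is HH with probability 1/3, Hh with probability 2/3.
II-5 is black, so II-5 is hh.
Summing over parental genotype combinations, P(offspring has genotype Hh) = 1/3·1 + 2/3·1/2 = 2/3.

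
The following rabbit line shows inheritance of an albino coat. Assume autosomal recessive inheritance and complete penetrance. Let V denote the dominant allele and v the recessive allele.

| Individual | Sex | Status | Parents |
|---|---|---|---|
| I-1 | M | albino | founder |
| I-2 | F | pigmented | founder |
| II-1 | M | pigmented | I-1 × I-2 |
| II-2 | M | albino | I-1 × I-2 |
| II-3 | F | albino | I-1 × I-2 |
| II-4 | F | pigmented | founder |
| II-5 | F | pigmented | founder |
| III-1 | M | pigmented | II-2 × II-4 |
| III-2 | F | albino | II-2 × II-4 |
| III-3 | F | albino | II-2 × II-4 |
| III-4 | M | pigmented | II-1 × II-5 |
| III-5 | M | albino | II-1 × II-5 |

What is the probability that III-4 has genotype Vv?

II-1 is pigmented so carries V and received v from I-1 (vv), so II-1 is Vv.
II-5 is pigmented so carries V and passed v to III-5 (vv), so II-5 is Vv.
Their cross gives offspring ratios 1/4 VV : 1/2 Vv : 1/4 vv. Conditioning on III-4 being pigmented, P(Vv) = 1/2 / 3/4 = 2/3.

2/3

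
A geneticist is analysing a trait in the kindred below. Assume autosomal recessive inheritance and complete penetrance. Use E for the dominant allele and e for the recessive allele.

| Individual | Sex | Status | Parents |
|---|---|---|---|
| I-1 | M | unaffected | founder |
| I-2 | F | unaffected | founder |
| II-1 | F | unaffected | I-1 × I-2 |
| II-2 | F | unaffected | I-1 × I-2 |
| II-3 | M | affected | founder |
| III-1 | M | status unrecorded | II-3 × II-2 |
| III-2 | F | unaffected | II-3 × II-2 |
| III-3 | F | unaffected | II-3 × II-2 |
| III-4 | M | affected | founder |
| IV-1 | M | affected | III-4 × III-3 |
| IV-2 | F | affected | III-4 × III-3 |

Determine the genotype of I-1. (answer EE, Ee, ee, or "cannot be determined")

cannot be determined

I-1's phenotype allows EE or Ee, and no parent or child forces a single allele at both positions; consistent genotype assignments exist with I-1 as EE or Ee.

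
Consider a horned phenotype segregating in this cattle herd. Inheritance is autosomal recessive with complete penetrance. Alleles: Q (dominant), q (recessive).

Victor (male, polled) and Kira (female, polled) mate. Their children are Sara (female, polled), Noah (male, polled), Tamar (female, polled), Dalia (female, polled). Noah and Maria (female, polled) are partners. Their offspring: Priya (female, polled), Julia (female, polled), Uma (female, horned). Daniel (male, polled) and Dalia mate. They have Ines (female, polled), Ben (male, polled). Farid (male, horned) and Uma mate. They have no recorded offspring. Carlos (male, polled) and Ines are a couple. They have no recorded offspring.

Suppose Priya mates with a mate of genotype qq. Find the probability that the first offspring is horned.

Noah is polled so carries Q and passed q to Uma (qq), so Noah is Qq.
Maria is polled so carries Q and passed q to Uma (qq), so Maria is Qq.
Priya is a polled offspring of Noah (Qq) × Maria (Qq), whose cross gives 1/4 QQ : 1/2 Qq : 1/4 qq; conditioning on being polled, Priya is QQ with probability 1/3, Qq with probability 2/3.
Summing over parental genotype combinations, P(offspring is horned) = 2/3·1/2 = 1/3.

1/3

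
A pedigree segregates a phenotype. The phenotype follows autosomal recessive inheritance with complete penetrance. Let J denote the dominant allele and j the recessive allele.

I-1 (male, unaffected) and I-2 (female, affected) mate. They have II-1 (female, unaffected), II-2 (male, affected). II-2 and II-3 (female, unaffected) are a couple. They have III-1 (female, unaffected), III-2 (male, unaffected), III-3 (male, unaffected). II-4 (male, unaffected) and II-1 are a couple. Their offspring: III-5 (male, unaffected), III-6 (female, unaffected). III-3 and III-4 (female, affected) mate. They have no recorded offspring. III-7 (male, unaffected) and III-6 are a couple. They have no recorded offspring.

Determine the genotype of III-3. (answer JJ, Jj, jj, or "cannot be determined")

Jj

From phenotype alone, III-3 is JJ or Jj.
III-3 is unaffected so carries J and received j from II-2 (jj), so III-3 is Jj.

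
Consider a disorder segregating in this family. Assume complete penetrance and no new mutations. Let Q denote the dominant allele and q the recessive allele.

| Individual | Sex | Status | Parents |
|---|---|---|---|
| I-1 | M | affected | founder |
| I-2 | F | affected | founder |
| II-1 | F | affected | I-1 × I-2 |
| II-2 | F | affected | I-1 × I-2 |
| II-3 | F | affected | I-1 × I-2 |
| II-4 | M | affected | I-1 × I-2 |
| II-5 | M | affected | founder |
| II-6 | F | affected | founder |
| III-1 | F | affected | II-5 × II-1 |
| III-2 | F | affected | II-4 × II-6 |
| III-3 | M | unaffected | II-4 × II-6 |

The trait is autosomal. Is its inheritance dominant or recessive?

II-4 and II-6 are both affected yet have an unaffected child III-3. Under a recessive model two affected parents are homozygous and every child would be affected, so the trait cannot be recessive.

dominant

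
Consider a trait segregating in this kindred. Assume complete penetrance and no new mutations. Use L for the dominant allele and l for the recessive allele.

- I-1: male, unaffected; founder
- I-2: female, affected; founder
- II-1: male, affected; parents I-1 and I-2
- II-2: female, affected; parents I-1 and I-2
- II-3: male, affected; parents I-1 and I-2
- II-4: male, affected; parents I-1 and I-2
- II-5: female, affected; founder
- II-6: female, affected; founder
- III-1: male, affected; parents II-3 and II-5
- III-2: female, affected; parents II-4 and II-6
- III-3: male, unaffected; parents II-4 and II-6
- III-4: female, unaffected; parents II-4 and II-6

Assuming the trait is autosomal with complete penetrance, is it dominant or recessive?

II-4 and II-6 are both affected yet have an unaffected child III-3. Under a recessive model two affected parents are homozygous and every child would be affected, so the trait cannot be recessive.

dominant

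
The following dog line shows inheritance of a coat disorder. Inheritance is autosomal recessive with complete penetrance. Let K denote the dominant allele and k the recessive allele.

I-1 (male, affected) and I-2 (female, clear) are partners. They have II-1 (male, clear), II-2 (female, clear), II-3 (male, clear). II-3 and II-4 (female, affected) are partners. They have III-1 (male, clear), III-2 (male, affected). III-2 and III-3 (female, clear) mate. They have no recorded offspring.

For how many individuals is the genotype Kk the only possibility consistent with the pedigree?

4

Obligate heterozygotes: II-1 is clear so carries K and received k from I-1 (kk), so II-1 is Kk; II-2 is clear so carries K and received k from I-1 (kk), so II-2 is Kk; II-3 is clear so carries K and received k from I-1 (kk), so II-3 is Kk; III-1 is clear so carries K and received k from II-4 (kk), so III-1 is Kk.
Every other individual is either homozygous by phenotype or has at least one consistent homozygous assignment, so the count is 4.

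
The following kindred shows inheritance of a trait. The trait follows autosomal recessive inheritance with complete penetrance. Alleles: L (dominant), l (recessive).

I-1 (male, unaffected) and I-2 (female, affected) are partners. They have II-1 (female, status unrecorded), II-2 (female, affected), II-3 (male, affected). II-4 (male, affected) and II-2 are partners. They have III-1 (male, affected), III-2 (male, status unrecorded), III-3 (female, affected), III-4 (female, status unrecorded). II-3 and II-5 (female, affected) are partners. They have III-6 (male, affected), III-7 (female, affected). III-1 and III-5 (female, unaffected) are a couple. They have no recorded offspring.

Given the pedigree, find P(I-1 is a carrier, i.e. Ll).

1

I-1 is unaffected so carries L and passed l to II-2 (ll), so I-1 is Ll, giving P(Ll) = 1.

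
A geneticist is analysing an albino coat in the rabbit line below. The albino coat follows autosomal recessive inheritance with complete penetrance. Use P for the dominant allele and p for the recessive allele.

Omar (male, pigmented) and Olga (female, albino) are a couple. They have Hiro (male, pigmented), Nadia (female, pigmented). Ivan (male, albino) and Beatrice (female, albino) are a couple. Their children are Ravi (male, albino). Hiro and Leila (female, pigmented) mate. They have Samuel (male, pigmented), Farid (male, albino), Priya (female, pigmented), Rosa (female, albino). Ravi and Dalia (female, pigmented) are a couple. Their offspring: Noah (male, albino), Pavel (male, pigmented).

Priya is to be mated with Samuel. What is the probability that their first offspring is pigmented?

8/9

Hiro is pigmented so carries P and received p from Olga (pp), so Hiro is Pp.
Leila is pigmented so carries P and passed p to Farid (pp), so Leila is Pp.
Priya is a pigmented offspring of Hiro (Pp) × Leila (Pp), whose cross gives 1/4 PP : 1/2 Pp : 1/4 pp; conditioning on being pigmented, Priya is PP with probability 1/3, Pp with probability 2/3.
Samuel is a pigmented offspring of Hiro (Pp) × Leila (Pp), whose cross gives 1/4 PP : 1/2 Pp : 1/4 pp; conditioning on being pigmented, Samuel is PP with probability 1/3, Pp with probability 2/3.
Summing over parental genotype combinations, P(offspring is pigmented) = 1/9·1 + 2/9·1 + 2/9·1 + 4/9·3/4 = 8/9.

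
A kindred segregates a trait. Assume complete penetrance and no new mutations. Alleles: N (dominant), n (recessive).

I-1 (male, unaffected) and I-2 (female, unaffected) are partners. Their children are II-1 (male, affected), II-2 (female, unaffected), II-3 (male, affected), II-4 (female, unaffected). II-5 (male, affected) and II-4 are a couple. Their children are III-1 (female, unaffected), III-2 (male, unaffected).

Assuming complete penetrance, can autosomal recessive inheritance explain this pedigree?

Yes

A consistent assignment under autosomal recessive exists: I-1 Nn, I-2 Nn, II-1 nn, II-2 NN, II-3 nn, II-4 NN, II-5 nn, III-1 Nn, III-2 Nn.
In this assignment every recorded phenotype matches its genotype and every non-founder's genotype is obtainable from its parents' genotypes, so the pedigree is consistent.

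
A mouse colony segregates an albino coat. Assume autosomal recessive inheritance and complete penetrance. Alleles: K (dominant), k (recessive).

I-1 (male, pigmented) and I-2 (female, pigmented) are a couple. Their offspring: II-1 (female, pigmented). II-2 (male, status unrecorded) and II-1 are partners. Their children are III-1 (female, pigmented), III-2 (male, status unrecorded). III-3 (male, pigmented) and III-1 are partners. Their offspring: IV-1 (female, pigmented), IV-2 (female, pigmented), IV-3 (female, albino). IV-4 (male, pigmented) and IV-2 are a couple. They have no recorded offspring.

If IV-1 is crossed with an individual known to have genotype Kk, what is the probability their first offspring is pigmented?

III-3 is pigmented so carries K and passed k to IV-3 (kk), so III-3 is Kk.
III-1 is pigmented so carries K and passed k to IV-3 (kk), so III-1 is Kk.
IV-1 is a pigmented offspring of III-3 (Kk) × III-1 (Kk), whose cross gives 1/4 KK : 1/2 Kk : 1/4 kk; conditioning on being pigmented, IV-1 is KK with probability 1/3, Kk with probability 2/3.
Summing over parental genotype combinations, P(offspring is pigmented) = 1/3·1 + 2/3·3/4 = 5/6.

5/6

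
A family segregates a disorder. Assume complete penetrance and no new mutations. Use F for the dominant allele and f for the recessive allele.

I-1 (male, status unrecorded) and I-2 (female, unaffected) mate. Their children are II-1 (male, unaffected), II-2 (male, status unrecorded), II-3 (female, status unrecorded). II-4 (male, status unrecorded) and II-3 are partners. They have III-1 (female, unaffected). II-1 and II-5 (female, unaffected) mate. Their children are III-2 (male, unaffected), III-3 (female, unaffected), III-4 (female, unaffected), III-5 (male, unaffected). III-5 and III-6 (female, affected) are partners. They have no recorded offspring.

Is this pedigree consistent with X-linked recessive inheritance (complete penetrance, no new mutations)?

A consistent assignment under X-linked recessive exists: I-1 X^F Y, I-2 X^F X^F, II-1 X^F Y, II-2 X^F Y, II-3 X^F X^F, II-4 X^F Y, II-5 X^F X^F, III-1 X^F X^F, III-2 X^F Y, III-3 X^F X^F, III-4 X^F X^F, III-5 X^F Y, III-6 X^f X^f.
In this assignment every recorded phenotype matches its genotype and every non-founder's genotype is obtainable from its parents' genotypes, so the pedigree is consistent.

Yes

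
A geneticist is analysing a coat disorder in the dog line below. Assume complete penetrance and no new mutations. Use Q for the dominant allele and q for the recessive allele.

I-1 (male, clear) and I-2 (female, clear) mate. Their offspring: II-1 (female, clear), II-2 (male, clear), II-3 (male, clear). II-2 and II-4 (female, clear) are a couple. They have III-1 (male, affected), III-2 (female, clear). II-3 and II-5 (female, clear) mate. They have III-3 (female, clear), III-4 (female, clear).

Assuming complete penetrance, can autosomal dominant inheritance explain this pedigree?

No

Under autosomal dominant, III-1 (affected, male) cannot arise from II-2 (clear) × II-4 (clear).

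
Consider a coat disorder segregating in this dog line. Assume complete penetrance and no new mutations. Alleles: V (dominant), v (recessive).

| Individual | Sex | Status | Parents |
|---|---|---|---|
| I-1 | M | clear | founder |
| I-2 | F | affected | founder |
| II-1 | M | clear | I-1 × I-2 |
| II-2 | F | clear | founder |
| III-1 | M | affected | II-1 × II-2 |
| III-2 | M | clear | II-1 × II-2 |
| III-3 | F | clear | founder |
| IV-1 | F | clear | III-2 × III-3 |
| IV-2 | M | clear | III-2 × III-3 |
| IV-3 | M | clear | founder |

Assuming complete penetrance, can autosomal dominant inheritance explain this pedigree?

No

Under autosomal dominant, III-1 (affected, male) cannot arise from II-1 (clear) × II-2 (clear).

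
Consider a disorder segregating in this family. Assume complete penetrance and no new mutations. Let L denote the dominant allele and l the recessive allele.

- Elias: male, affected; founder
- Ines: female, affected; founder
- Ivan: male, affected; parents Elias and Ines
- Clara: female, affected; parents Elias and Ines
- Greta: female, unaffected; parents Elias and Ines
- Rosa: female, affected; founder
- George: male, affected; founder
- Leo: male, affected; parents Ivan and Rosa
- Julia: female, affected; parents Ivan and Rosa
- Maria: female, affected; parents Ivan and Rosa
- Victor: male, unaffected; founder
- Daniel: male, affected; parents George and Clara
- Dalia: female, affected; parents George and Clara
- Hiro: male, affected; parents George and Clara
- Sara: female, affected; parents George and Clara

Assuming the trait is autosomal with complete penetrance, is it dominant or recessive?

dominant

Elias and Ines are both affected yet have an unaffected child Greta. Under a recessive model two affected parents are homozygous and every child would be affected, so the trait cannot be recessive.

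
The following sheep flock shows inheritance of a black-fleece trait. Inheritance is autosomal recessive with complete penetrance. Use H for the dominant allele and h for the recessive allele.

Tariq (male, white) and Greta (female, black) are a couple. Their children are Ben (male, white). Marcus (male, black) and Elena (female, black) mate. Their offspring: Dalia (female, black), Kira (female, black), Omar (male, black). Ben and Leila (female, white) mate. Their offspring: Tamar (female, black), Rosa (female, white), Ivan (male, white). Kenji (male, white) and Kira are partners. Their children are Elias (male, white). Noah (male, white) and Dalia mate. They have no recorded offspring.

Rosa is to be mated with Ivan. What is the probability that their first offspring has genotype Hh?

Ben is white so carries H and received h from Greta (hh), so Ben is Hh.
Leila is white so carries H and passed h to Tamar (hh), so Leila is Hh.
Rosa is a white offspring of Ben (Hh) × Leila (Hh), whose cross gives 1/4 HH : 1/2 Hh : 1/4 hh; conditioning on being white, Rosa is HH with probability 1/3, Hh with probability 2/3.
Ivan is a white offspring of Ben (Hh) × Leila (Hh), whose cross gives 1/4 HH : 1/2 Hh : 1/4 hh; conditioning on being white, Ivan is HH with probability 1/3, Hh with probability 2/3.
Summing over parental genotype combinations, P(offspring has genotype Hh) = 2/9·1/2 + 2/9·1/2 + 4/9·1/2 = 4/9.

4/9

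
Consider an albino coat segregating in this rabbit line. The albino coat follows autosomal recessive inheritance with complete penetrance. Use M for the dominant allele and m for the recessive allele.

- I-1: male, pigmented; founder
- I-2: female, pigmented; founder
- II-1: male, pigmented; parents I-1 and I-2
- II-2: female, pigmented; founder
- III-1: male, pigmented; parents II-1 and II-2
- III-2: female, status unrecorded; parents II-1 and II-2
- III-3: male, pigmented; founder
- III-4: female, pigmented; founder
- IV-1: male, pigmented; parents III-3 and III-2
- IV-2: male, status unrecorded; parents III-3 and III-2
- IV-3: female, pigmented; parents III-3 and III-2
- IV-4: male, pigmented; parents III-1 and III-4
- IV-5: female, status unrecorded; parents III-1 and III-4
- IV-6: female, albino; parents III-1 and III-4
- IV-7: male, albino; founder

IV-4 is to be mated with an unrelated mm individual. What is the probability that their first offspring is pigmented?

III-1 is pigmented so carries M and passed m to IV-6 (mm), so III-1 is Mm.
III-4 is pigmented so carries M and passed m to IV-6 (mm), so III-4 is Mm.
IV-4 is a pigmented offspring of III-1 (Mm) × III-4 (Mm), whose cross gives 1/4 MM : 1/2 Mm : 1/4 mm; conditioning on being pigmented, IV-4 is MM with probability 1/3, Mm with probability 2/3.
Summing over parental genotype combinations, P(offspring is pigmented) = 1/3·1 + 2/3·1/2 = 2/3.

2/3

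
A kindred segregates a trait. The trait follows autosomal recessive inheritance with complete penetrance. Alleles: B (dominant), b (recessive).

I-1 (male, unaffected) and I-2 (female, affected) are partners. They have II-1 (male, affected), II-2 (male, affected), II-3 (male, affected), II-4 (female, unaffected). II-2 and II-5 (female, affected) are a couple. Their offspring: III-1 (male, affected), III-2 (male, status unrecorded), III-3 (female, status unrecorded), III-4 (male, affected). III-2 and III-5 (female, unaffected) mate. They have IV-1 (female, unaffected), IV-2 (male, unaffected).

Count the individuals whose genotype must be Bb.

Obligate heterozygotes: I-1 is unaffected so carries B and passed b to II-1 (bb), so I-1 is Bb; II-4 is unaffected so carries B and received b from I-2 (bb), so II-4 is Bb; IV-1 is unaffected so carries B and received b from III-2 (bb), so IV-1 is Bb; IV-2 is unaffected so carries B and received b from III-2 (bb), so IV-2 is Bb.
Every other individual is either homozygous by phenotype or has at least one consistent homozygous assignment, so the count is 4.

4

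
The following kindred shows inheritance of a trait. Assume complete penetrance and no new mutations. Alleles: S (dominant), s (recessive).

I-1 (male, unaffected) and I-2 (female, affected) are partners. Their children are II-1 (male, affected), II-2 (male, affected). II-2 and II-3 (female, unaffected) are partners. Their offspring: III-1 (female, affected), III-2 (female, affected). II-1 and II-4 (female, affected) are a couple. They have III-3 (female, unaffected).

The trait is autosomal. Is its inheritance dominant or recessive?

II-1 and II-4 are both affected yet have an unaffected child III-3. Under a recessive model two affected parents are homozygous and every child would be affected, so the trait cannot be recessive.

dominant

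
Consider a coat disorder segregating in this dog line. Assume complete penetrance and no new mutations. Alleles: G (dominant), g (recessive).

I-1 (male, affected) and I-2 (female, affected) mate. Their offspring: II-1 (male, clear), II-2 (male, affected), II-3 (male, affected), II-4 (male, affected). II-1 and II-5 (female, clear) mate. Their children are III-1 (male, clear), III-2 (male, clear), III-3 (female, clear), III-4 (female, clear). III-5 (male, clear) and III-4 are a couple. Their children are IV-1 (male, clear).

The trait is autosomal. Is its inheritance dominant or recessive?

dominant

I-1 and I-2 are both affected yet have a clear child II-1. Under a recessive model two affected parents are homozygous and every child would be affected, so the trait cannot be recessive.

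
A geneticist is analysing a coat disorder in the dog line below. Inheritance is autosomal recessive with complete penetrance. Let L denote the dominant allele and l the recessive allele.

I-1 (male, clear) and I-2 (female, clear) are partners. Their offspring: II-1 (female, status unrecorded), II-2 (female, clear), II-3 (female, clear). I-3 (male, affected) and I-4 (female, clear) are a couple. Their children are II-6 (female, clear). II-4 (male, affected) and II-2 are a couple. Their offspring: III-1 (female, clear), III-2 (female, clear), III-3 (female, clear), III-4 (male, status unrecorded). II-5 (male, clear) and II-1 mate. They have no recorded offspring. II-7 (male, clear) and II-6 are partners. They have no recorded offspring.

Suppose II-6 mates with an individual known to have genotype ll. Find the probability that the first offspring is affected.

II-6 is clear so carries L and received l from I-3 (ll), so II-6 is Ll.
The cross gives 1/2 Ll : 1/2 ll, so P(offspring is affected) = 1/2.

1/2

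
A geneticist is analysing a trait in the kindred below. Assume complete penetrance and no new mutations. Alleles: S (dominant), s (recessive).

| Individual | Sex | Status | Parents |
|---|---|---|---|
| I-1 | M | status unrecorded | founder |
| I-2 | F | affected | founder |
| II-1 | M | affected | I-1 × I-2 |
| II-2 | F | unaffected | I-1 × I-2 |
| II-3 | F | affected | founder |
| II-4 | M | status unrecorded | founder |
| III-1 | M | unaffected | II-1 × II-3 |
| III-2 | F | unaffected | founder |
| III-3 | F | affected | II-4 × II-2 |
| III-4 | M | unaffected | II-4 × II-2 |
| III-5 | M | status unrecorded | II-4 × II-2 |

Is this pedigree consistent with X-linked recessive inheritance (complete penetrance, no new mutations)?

Under X-linked recessive, III-1 (unaffected, male) cannot arise from II-1 (affected) × II-3 (affected).

No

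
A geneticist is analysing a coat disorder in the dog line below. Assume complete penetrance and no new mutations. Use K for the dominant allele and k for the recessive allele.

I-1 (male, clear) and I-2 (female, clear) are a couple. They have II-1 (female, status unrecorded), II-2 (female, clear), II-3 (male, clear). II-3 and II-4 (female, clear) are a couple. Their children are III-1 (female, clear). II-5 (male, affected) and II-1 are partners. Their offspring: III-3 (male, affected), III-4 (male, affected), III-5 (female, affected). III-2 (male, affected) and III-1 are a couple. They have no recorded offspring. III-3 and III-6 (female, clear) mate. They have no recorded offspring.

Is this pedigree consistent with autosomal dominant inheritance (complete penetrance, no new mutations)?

A consistent assignment under autosomal dominant exists: I-1 kk, I-2 kk, II-1 kk, II-2 kk, II-3 kk, II-4 kk, II-5 KK, III-1 kk, III-2 KK, III-3 Kk, III-4 Kk, III-5 Kk, III-6 kk.
In this assignment every recorded phenotype matches its genotype and every non-founder's genotype is obtainable from its parents' genotypes, so the pedigree is consistent.

Yes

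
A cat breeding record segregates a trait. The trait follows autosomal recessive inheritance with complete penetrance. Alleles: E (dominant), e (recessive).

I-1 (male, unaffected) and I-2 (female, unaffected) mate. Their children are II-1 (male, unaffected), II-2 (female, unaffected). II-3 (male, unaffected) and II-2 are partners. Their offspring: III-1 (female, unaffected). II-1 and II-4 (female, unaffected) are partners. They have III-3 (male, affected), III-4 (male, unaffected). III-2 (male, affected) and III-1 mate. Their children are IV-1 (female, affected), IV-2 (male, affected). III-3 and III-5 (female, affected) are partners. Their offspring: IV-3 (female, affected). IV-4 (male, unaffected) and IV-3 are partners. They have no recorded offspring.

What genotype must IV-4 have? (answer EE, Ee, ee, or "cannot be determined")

IV-4's phenotype allows EE or Ee, and no parent or child forces a single allele at both positions; consistent genotype assignments exist with IV-4 as EE or Ee.

cannot be determined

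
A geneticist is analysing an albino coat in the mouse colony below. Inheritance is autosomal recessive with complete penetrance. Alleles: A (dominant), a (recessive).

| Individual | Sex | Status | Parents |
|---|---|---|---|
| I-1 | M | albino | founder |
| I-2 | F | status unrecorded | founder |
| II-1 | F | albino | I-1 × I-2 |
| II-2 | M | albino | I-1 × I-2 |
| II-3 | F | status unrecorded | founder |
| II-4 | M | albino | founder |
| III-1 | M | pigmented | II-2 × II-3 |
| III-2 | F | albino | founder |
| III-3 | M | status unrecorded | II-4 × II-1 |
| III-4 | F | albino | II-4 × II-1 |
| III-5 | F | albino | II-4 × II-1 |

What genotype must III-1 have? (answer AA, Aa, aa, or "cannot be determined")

Aa

From phenotype alone, III-1 is AA or Aa.
III-1 is pigmented so carries A and received a from II-2 (aa), so III-1 is Aa.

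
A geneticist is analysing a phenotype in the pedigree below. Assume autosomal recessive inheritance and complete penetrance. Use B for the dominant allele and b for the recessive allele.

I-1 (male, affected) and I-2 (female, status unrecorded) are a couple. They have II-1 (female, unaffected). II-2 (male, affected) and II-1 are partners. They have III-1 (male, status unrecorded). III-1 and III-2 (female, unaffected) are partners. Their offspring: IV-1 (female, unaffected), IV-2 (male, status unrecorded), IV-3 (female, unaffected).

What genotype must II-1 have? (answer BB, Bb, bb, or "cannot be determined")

From phenotype alone, II-1 is BB or Bb.
II-1 is unaffected so carries B and received b from I-1 (bb), so II-1 is Bb.

Bb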